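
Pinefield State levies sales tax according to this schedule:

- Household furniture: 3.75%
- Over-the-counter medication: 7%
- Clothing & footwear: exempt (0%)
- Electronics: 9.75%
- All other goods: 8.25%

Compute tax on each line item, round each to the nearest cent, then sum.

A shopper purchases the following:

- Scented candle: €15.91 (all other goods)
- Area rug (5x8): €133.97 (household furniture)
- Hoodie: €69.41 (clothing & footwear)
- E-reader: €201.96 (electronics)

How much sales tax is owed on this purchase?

Scented candle €15.91: all other goods → 8.25% → €1.31
Area rug (5x8) €133.97: household furniture → 3.75% → €5.02
Hoodie €69.41: clothing & footwear → 0% → €0.00
E-reader €201.96: electronics → 9.75% → €19.69
Total tax = €1.31 + €5.02 + €19.69 = €26.02

€26.02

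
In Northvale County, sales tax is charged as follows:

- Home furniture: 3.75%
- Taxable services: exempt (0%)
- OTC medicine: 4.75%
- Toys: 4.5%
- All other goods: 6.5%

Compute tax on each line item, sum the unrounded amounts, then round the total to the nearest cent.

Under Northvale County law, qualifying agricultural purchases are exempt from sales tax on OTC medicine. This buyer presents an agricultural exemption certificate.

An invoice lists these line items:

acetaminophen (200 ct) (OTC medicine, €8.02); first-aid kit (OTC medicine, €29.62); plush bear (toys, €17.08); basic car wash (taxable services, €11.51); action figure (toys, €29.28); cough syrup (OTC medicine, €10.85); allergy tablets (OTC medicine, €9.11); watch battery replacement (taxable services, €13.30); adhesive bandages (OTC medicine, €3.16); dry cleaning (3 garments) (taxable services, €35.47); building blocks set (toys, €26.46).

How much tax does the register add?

€3.28

Acetaminophen (200 ct) €8.02: OTC medicine, buyer-exempt → 0% → €0.00
First-aid kit €29.62: OTC medicine, buyer-exempt → 0% → €0.00
Plush bear €17.08: toys → 4.5% → €0.7686
Basic car wash €11.51: taxable services → 0% → €0.00
Action figure €29.28: toys → 4.5% → €1.3176
Cough syrup €10.85: OTC medicine, buyer-exempt → 0% → €0.00
Allergy tablets €9.11: OTC medicine, buyer-exempt → 0% → €0.00
Watch battery replacement €13.30: taxable services → 0% → €0.00
Adhesive bandages €3.16: OTC medicine, buyer-exempt → 0% → €0.00
Dry cleaning (3 garments) €35.47: taxable services → 0% → €0.00
Building blocks set €26.46: toys → 4.5% → €1.1907
Unrounded tax sum = €3.2769 → €3.28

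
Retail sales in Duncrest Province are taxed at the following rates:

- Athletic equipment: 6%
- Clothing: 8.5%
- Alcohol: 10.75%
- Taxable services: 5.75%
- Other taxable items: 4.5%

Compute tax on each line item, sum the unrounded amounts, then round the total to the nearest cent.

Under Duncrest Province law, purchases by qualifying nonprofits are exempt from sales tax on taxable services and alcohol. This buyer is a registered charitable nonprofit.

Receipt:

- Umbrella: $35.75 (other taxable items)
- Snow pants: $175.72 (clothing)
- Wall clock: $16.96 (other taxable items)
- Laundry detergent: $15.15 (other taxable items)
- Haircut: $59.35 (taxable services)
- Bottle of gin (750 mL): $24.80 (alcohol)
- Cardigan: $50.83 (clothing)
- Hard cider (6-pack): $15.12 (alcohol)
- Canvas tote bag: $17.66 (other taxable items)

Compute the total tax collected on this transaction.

Umbrella $35.75: other taxable items → 4.5% → $1.60875
Snow pants $175.72: clothing → 8.5% → $14.9362
Wall clock $16.96: other taxable items → 4.5% → $0.7632
Laundry detergent $15.15: other taxable items → 4.5% → $0.68175
Haircut $59.35: taxable services, buyer-exempt → 0% → $0.00
Bottle of gin (750 mL) $24.80: alcohol, buyer-exempt → 0% → $0.00
Cardigan $50.83: clothing → 8.5% → $4.32055
Hard cider (6-pack) $15.12: alcohol, buyer-exempt → 0% → $0.00
Canvas tote bag $17.66: other taxable items → 4.5% → $0.7947
Unrounded tax sum = $23.10515 → $23.11

$23.11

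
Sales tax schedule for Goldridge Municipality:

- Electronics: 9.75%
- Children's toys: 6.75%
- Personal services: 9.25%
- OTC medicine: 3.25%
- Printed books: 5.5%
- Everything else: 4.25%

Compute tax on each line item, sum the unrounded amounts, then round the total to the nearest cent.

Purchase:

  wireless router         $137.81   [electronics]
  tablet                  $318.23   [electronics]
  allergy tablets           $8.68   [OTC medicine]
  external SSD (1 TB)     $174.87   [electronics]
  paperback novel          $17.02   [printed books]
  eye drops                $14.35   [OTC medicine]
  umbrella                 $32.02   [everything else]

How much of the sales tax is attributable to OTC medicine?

Allergy tablets $8.68: OTC medicine → 3.25% → $0.2821
Eye drops $14.35: OTC medicine → 3.25% → $0.466375
Tax on OTC medicine: unrounded sum = $0.748475 → $0.75

$0.75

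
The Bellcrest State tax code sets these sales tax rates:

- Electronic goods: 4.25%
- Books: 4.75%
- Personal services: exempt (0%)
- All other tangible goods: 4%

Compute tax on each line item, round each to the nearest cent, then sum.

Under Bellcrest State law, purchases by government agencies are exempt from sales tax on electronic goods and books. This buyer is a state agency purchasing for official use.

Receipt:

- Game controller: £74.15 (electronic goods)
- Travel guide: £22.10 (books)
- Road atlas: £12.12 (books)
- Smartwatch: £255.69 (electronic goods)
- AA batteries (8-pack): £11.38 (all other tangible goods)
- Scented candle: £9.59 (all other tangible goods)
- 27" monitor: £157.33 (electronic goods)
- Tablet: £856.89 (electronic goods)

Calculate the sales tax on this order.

£0.84

Game controller £74.15: electronic goods, buyer-exempt → 0% → £0.00
Travel guide £22.10: books, buyer-exempt → 0% → £0.00
Road atlas £12.12: books, buyer-exempt → 0% → £0.00
Smartwatch £255.69: electronic goods, buyer-exempt → 0% → £0.00
AA batteries (8-pack) £11.38: all other tangible goods → 4% → £0.46
Scented candle £9.59: all other tangible goods → 4% → £0.38
27" monitor £157.33: electronic goods, buyer-exempt → 0% → £0.00
Tablet £856.89: electronic goods, buyer-exempt → 0% → £0.00
Total tax = £0.46 + £0.38 = £0.84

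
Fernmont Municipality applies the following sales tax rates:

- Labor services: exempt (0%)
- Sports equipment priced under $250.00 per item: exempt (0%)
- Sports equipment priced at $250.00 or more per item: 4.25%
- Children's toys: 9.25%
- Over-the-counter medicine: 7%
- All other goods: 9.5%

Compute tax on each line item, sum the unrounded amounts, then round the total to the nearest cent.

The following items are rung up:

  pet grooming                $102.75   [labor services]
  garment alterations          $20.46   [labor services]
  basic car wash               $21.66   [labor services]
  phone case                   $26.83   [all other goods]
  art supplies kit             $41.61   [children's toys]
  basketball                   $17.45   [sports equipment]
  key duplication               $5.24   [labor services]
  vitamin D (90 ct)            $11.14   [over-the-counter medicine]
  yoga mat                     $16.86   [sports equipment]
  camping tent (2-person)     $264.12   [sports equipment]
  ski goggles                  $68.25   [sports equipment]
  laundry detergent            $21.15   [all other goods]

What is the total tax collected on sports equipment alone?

$11.23

Basketball $17.45: sports equipment, under $250.00 → 0% → $0.00
Yoga mat $16.86: sports equipment, under $250.00 → 0% → $0.00
Camping tent (2-person) $264.12: sports equipment, $250.00 or more → 4.25% → $11.2251
Ski goggles $68.25: sports equipment, under $250.00 → 0% → $0.00
Tax on sports equipment: unrounded sum = $11.2251 → $11.23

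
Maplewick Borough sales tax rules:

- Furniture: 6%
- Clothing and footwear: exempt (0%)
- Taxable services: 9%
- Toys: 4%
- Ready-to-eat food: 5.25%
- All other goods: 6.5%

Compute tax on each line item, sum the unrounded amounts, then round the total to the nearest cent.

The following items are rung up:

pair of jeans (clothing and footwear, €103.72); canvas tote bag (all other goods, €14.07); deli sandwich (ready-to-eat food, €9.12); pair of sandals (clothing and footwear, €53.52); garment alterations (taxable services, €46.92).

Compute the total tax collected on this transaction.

€5.62

Pair of jeans €103.72: clothing and footwear → 0% → €0.00
Canvas tote bag €14.07: all other goods → 6.5% → €0.91455
Deli sandwich €9.12: ready-to-eat food → 5.25% → €0.4788
Pair of sandals €53.52: clothing and footwear → 0% → €0.00
Garment alterations €46.92: taxable services → 9% → €4.2228
Unrounded tax sum = €5.61615 → €5.62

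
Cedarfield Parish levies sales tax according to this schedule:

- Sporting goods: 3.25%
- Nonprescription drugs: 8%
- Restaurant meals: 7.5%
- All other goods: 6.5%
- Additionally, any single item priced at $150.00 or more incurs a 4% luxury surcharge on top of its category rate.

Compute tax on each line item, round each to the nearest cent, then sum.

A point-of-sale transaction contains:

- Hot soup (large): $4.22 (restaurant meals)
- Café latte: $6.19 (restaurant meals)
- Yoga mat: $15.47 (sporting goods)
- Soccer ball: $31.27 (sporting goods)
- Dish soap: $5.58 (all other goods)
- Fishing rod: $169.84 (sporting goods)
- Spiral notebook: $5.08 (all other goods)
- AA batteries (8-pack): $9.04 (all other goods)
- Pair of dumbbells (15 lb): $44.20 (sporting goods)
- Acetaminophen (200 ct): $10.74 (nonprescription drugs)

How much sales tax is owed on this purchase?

$18.19

Hot soup (large) $4.22: restaurant meals → 7.5% → $0.32
Café latte $6.19: restaurant meals → 7.5% → $0.46
Yoga mat $15.47: sporting goods → 3.25% → $0.50
Soccer ball $31.27: sporting goods → 3.25% → $1.02
Dish soap $5.58: all other goods → 6.5% → $0.36
Fishing rod $169.84: sporting goods → 3.25% + 4% surcharge = 7.25% → $12.31
Spiral notebook $5.08: all other goods → 6.5% → $0.33
AA batteries (8-pack) $9.04: all other goods → 6.5% → $0.59
Pair of dumbbells (15 lb) $44.20: sporting goods → 3.25% → $1.44
Acetaminophen (200 ct) $10.74: nonprescription drugs → 8% → $0.86
Total tax = $0.32 + $0.46 + $0.50 + $1.02 + $0.36 + $12.31 + $0.33 + $0.59 + $1.44 + $0.86 = $18.19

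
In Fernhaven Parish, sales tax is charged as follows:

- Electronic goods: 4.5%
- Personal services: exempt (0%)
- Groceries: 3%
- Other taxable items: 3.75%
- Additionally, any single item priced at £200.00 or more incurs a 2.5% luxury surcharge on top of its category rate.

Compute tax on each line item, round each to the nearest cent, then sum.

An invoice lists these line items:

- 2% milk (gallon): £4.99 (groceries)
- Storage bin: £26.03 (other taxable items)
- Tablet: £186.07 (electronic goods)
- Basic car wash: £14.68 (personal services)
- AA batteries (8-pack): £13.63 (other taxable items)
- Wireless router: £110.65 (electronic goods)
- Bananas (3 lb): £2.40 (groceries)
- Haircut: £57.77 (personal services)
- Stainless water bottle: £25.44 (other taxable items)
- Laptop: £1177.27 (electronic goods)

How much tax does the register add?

£98.42

2% milk (gallon) £4.99: groceries → 3% → £0.15
Storage bin £26.03: other taxable items → 3.75% → £0.98
Tablet £186.07: electronic goods → 4.5% → £8.37
Basic car wash £14.68: personal services → 0% → £0.00
AA batteries (8-pack) £13.63: other taxable items → 3.75% → £0.51
Wireless router £110.65: electronic goods → 4.5% → £4.98
Bananas (3 lb) £2.40: groceries → 3% → £0.07
Haircut £57.77: personal services → 0% → £0.00
Stainless water bottle £25.44: other taxable items → 3.75% → £0.95
Laptop £1177.27: electronic goods → 4.5% + 2.5% surcharge = 7% → £82.41
Total tax = £0.15 + £0.98 + £8.37 + £0.51 + £4.98 + £0.07 + £0.95 + £82.41 = £98.42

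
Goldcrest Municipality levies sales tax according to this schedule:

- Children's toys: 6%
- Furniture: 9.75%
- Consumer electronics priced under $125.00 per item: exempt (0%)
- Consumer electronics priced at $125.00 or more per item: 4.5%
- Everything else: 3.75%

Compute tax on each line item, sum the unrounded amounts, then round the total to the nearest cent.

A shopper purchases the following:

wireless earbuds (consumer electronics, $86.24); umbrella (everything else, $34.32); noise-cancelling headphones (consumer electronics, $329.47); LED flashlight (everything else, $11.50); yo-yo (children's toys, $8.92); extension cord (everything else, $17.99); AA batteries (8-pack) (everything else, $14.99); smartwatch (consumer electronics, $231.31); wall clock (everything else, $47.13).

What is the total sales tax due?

$30.49

Wireless earbuds $86.24: consumer electronics, under $125.00 → 0% → $0.00
Umbrella $34.32: everything else → 3.75% → $1.287
Noise-cancelling headphones $329.47: consumer electronics, $125.00 or more → 4.5% → $14.82615
LED flashlight $11.50: everything else → 3.75% → $0.43125
Yo-yo $8.92: children's toys → 6% → $0.5352
Extension cord $17.99: everything else → 3.75% → $0.674625
AA batteries (8-pack) $14.99: everything else → 3.75% → $0.562125
Smartwatch $231.31: consumer electronics, $125.00 or more → 4.5% → $10.40895
Wall clock $47.13: everything else → 3.75% → $1.767375
Unrounded tax sum = $30.492675 → $30.49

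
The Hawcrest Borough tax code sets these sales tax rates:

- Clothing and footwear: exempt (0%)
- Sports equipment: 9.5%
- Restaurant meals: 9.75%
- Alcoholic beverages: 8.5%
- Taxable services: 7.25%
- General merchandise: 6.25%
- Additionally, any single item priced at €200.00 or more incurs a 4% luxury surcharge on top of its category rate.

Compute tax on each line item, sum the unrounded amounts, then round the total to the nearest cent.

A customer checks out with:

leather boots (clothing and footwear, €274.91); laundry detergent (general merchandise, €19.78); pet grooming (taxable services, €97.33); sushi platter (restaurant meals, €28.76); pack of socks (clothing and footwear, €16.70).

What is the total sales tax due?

€22.09

Leather boots €274.91: clothing and footwear → 0% + 4% surcharge = 4% → €10.9964
Laundry detergent €19.78: general merchandise → 6.25% → €1.23625
Pet grooming €97.33: taxable services → 7.25% → €7.056425
Sushi platter €28.76: restaurant meals → 9.75% → €2.8041
Pack of socks €16.70: clothing and footwear → 0% → €0.00
Unrounded tax sum = €22.093175 → €22.09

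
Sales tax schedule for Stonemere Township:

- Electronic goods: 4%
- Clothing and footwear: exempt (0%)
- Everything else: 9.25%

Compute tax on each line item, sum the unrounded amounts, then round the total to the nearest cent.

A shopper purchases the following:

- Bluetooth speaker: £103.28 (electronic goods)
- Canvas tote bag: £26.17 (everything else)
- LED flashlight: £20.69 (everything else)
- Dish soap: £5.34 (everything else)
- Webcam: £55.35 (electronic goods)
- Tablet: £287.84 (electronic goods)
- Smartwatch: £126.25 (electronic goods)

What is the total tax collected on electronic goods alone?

Bluetooth speaker £103.28: electronic goods → 4% → £4.1312
Webcam £55.35: electronic goods → 4% → £2.214
Tablet £287.84: electronic goods → 4% → £11.5136
Smartwatch £126.25: electronic goods → 4% → £5.05
Tax on electronic goods: unrounded sum = £22.9088 → £22.91

£22.91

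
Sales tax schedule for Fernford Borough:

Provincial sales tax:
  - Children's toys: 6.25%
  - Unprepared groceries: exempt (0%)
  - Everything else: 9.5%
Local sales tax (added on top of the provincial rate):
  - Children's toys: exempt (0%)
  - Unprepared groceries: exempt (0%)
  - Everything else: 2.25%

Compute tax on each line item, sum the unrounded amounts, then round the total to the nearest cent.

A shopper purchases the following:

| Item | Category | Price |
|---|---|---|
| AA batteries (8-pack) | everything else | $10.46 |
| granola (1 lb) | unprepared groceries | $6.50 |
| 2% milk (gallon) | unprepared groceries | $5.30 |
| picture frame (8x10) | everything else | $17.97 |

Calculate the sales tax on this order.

AA batteries (8-pack) $10.46: everything else → 9.5% + 2.25% local = 11.75% → $1.22905
Granola (1 lb) $6.50: unprepared groceries → 0% + 0% local = 0% → $0.00
2% milk (gallon) $5.30: unprepared groceries → 0% + 0% local = 0% → $0.00
Picture frame (8x10) $17.97: everything else → 9.5% + 2.25% local = 11.75% → $2.111475
Unrounded tax sum = $3.340525 → $3.34

$3.34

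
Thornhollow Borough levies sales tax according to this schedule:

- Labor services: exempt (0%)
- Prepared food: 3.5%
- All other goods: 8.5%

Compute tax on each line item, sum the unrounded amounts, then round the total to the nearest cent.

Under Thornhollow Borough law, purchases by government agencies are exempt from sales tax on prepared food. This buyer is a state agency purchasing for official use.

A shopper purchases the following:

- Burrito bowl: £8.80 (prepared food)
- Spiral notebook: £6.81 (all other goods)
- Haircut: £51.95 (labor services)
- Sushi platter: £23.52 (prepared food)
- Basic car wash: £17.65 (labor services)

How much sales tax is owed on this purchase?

£0.58

Burrito bowl £8.80: prepared food, buyer-exempt → 0% → £0.00
Spiral notebook £6.81: all other goods → 8.5% → £0.57885
Haircut £51.95: labor services → 0% → £0.00
Sushi platter £23.52: prepared food, buyer-exempt → 0% → £0.00
Basic car wash £17.65: labor services → 0% → £0.00
Unrounded tax sum = £0.57885 → £0.58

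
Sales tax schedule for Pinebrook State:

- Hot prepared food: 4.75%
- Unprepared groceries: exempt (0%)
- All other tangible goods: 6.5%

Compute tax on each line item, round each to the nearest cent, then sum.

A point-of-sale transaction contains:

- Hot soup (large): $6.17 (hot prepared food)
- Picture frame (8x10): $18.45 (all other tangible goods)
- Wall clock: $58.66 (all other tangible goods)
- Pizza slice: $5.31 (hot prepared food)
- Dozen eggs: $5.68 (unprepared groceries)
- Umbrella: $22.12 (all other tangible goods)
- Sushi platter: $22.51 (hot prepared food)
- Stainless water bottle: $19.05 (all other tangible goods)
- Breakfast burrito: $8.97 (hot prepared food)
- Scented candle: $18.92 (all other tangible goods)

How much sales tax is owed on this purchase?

$10.96

Hot soup (large) $6.17: hot prepared food → 4.75% → $0.29
Picture frame (8x10) $18.45: all other tangible goods → 6.5% → $1.20
Wall clock $58.66: all other tangible goods → 6.5% → $3.81
Pizza slice $5.31: hot prepared food → 4.75% → $0.25
Dozen eggs $5.68: unprepared groceries → 0% → $0.00
Umbrella $22.12: all other tangible goods → 6.5% → $1.44
Sushi platter $22.51: hot prepared food → 4.75% → $1.07
Stainless water bottle $19.05: all other tangible goods → 6.5% → $1.24
Breakfast burrito $8.97: hot prepared food → 4.75% → $0.43
Scented candle $18.92: all other tangible goods → 6.5% → $1.23
Total tax = $0.29 + $1.20 + $3.81 + $0.25 + $1.44 + $1.07 + $1.24 + $0.43 + $1.23 = $10.96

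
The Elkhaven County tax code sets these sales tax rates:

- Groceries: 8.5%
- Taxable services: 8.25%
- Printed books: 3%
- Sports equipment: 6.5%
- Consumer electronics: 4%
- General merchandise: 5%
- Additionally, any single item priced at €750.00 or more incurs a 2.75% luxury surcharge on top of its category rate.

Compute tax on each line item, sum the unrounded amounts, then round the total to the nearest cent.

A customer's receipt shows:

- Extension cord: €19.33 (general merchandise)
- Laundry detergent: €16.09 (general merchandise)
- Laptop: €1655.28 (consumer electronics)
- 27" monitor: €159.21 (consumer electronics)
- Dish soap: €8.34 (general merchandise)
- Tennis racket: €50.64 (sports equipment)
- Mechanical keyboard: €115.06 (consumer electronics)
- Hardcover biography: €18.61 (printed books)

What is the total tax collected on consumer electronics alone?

Laptop €1655.28: consumer electronics → 4% + 2.75% surcharge = 6.75% → €111.7314
27" monitor €159.21: consumer electronics → 4% → €6.3684
Mechanical keyboard €115.06: consumer electronics → 4% → €4.6024
Tax on consumer electronics: unrounded sum = €122.7022 → €122.70

€122.70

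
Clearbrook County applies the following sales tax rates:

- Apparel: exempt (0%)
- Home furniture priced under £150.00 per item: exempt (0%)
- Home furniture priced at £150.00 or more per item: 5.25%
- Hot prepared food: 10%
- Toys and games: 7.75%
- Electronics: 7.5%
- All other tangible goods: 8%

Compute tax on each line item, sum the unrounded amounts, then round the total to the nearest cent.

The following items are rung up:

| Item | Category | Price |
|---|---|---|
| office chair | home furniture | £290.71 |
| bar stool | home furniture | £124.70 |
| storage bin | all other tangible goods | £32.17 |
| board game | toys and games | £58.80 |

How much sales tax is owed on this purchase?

£22.39

Office chair £290.71: home furniture, £150.00 or more → 5.25% → £15.262275
Bar stool £124.70: home furniture, under £150.00 → 0% → £0.00
Storage bin £32.17: all other tangible goods → 8% → £2.5736
Board game £58.80: toys and games → 7.75% → £4.557
Unrounded tax sum = £22.392875 → £22.39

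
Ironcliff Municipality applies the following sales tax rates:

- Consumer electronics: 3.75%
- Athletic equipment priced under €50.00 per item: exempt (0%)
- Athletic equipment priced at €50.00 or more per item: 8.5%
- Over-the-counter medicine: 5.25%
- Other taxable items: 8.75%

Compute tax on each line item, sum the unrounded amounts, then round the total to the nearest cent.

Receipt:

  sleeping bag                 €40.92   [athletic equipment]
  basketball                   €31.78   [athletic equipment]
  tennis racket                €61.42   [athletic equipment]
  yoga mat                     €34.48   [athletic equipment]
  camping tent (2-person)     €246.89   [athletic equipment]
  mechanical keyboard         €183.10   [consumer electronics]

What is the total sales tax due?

€33.07

Sleeping bag €40.92: athletic equipment, under €50.00 → 0% → €0.00
Basketball €31.78: athletic equipment, under €50.00 → 0% → €0.00
Tennis racket €61.42: athletic equipment, €50.00 or more → 8.5% → €5.2207
Yoga mat €34.48: athletic equipment, under €50.00 → 0% → €0.00
Camping tent (2-person) €246.89: athletic equipment, €50.00 or more → 8.5% → €20.98565
Mechanical keyboard €183.10: consumer electronics → 3.75% → €6.86625
Unrounded tax sum = €33.0726 → €33.07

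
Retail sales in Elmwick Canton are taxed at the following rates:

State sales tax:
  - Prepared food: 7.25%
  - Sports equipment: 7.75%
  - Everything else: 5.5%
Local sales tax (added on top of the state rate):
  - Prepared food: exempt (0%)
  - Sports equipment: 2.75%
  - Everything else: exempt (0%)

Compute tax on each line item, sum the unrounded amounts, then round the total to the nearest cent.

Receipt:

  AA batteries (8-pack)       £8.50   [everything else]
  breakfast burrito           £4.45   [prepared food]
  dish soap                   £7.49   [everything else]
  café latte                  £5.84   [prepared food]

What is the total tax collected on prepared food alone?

£0.75

Breakfast burrito £4.45: prepared food → 7.25% + 0% local = 7.25% → £0.322625
Café latte £5.84: prepared food → 7.25% + 0% local = 7.25% → £0.4234
Tax on prepared food: unrounded sum = £0.746025 → £0.75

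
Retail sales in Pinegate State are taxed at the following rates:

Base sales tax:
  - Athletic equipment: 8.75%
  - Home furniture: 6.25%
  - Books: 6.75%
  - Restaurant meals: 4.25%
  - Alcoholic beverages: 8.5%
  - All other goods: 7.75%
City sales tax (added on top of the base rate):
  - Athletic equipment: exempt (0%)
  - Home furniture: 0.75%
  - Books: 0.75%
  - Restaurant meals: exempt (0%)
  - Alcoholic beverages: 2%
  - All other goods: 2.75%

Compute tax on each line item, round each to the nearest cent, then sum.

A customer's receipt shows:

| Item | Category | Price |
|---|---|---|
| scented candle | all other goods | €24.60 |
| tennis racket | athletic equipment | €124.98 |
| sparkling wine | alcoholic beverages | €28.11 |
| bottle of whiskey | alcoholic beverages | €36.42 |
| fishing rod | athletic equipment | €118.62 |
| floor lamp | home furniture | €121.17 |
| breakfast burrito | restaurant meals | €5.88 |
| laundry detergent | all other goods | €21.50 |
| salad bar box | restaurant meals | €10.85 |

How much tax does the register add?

€42.12

Scented candle €24.60: all other goods → 7.75% + 2.75% city = 10.5% → €2.58
Tennis racket €124.98: athletic equipment → 8.75% + 0% city = 8.75% → €10.94
Sparkling wine €28.11: alcoholic beverages → 8.5% + 2% city = 10.5% → €2.95
Bottle of whiskey €36.42: alcoholic beverages → 8.5% + 2% city = 10.5% → €3.82
Fishing rod €118.62: athletic equipment → 8.75% + 0% city = 8.75% → €10.38
Floor lamp €121.17: home furniture → 6.25% + 0.75% city = 7% → €8.48
Breakfast burrito €5.88: restaurant meals → 4.25% + 0% city = 4.25% → €0.25
Laundry detergent €21.50: all other goods → 7.75% + 2.75% city = 10.5% → €2.26
Salad bar box €10.85: restaurant meals → 4.25% + 0% city = 4.25% → €0.46
Total tax = €2.58 + €10.94 + €2.95 + €3.82 + €10.38 + €8.48 + €0.25 + €2.26 + €0.46 = €42.12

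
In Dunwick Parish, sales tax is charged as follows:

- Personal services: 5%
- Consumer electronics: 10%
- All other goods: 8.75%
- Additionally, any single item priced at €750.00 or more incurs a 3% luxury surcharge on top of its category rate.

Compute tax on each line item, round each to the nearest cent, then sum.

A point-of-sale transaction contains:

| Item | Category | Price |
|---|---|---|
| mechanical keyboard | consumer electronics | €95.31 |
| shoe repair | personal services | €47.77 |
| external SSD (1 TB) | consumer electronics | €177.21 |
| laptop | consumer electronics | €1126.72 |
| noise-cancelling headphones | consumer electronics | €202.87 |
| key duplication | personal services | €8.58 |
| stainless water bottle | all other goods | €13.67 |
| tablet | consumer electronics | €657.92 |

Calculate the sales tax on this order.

Mechanical keyboard €95.31: consumer electronics → 10% → €9.53
Shoe repair €47.77: personal services → 5% → €2.39
External SSD (1 TB) €177.21: consumer electronics → 10% → €17.72
Laptop €1126.72: consumer electronics → 10% + 3% surcharge = 13% → €146.47
Noise-cancelling headphones €202.87: consumer electronics → 10% → €20.29
Key duplication €8.58: personal services → 5% → €0.43
Stainless water bottle €13.67: all other goods → 8.75% → €1.20
Tablet €657.92: consumer electronics → 10% → €65.79
Total tax = €9.53 + €2.39 + €17.72 + €146.47 + €20.29 + €0.43 + €1.20 + €65.79 = €263.82

€263.82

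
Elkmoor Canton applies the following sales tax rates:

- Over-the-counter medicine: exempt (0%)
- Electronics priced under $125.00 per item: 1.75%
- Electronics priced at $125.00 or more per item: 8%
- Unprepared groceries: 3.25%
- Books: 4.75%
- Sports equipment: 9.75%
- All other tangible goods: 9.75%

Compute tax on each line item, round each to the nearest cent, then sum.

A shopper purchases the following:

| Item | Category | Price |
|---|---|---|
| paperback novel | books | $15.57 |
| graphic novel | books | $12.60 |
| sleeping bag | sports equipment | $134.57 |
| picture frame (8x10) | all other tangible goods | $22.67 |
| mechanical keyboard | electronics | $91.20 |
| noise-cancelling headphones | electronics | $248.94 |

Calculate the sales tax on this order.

$38.19

Paperback novel $15.57: books → 4.75% → $0.74
Graphic novel $12.60: books → 4.75% → $0.60
Sleeping bag $134.57: sports equipment → 9.75% → $13.12
Picture frame (8x10) $22.67: all other tangible goods → 9.75% → $2.21
Mechanical keyboard $91.20: electronics, under $125.00 → 1.75% → $1.60
Noise-cancelling headphones $248.94: electronics, $125.00 or more → 8% → $19.92
Total tax = $0.74 + $0.60 + $13.12 + $2.21 + $1.60 + $19.92 = $38.19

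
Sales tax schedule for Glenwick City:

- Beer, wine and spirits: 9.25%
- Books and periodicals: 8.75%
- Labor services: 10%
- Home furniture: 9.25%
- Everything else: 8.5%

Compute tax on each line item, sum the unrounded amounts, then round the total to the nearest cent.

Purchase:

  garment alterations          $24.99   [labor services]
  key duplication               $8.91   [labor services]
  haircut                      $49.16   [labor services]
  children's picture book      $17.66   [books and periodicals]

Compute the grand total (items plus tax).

Garment alterations $24.99: labor services → 10% → $2.499
Key duplication $8.91: labor services → 10% → $0.891
Haircut $49.16: labor services → 10% → $4.916
Children's picture book $17.66: books and periodicals → 8.75% → $1.54525
Subtotal = $100.72; unrounded tax = $9.85125 → $9.85; total due = $110.57

$110.57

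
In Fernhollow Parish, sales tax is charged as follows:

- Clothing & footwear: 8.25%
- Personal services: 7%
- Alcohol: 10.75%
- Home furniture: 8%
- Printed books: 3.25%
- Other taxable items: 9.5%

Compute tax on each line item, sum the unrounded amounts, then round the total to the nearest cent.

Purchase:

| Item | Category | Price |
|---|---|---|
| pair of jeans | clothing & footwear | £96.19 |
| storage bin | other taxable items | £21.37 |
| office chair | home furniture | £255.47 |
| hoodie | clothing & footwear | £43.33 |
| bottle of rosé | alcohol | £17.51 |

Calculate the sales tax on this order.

Pair of jeans £96.19: clothing & footwear → 8.25% → £7.935675
Storage bin £21.37: other taxable items → 9.5% → £2.03015
Office chair £255.47: home furniture → 8% → £20.4376
Hoodie £43.33: clothing & footwear → 8.25% → £3.574725
Bottle of rosé £17.51: alcohol → 10.75% → £1.882325
Unrounded tax sum = £35.860475 → £35.86

£35.86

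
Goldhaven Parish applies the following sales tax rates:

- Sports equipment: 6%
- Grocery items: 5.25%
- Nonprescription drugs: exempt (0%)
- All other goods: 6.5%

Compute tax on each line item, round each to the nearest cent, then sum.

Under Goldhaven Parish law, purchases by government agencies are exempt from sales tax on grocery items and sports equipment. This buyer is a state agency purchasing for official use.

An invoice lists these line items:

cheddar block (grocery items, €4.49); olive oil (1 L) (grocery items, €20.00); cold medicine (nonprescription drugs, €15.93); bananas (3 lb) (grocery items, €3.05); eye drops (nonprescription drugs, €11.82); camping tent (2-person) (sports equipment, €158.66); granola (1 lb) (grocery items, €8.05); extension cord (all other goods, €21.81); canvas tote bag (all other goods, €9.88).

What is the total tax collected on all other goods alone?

€2.06

Extension cord €21.81: all other goods → 6.5% → €1.42
Canvas tote bag €9.88: all other goods → 6.5% → €0.64
Tax on all other goods = €1.42 + €0.64 = €2.06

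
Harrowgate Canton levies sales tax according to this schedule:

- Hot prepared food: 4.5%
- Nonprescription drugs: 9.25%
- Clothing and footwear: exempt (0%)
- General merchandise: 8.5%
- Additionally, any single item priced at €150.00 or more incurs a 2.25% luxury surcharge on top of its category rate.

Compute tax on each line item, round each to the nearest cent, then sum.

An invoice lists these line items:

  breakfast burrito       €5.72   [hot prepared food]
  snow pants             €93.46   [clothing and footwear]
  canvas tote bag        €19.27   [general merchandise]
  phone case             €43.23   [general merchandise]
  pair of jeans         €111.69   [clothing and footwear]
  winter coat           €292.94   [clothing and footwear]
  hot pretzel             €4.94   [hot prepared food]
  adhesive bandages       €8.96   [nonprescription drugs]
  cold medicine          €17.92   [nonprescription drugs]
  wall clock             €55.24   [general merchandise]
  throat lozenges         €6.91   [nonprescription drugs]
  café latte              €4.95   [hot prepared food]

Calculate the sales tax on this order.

Breakfast burrito €5.72: hot prepared food → 4.5% → €0.26
Snow pants €93.46: clothing and footwear → 0% → €0.00
Canvas tote bag €19.27: general merchandise → 8.5% → €1.64
Phone case €43.23: general merchandise → 8.5% → €3.67
Pair of jeans €111.69: clothing and footwear → 0% → €0.00
Winter coat €292.94: clothing and footwear → 0% + 2.25% surcharge = 2.25% → €6.59
Hot pretzel €4.94: hot prepared food → 4.5% → €0.22
Adhesive bandages €8.96: nonprescription drugs → 9.25% → €0.83
Cold medicine €17.92: nonprescription drugs → 9.25% → €1.66
Wall clock €55.24: general merchandise → 8.5% → €4.70
Throat lozenges €6.91: nonprescription drugs → 9.25% → €0.64
Café latte €4.95: hot prepared food → 4.5% → €0.22
Total tax = €0.26 + €1.64 + €3.67 + €6.59 + €0.22 + €0.83 + €1.66 + €4.70 + €0.64 + €0.22 = €20.43

€20.43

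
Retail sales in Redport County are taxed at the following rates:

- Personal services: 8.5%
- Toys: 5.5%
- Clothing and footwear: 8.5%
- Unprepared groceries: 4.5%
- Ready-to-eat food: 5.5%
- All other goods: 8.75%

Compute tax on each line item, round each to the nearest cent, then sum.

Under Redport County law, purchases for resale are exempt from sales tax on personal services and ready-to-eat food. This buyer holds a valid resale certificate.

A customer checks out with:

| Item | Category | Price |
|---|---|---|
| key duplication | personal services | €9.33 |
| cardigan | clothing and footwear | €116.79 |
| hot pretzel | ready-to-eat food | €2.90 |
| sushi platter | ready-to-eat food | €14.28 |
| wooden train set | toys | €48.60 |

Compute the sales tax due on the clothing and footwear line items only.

Cardigan €116.79: clothing and footwear → 8.5% → €9.93
Tax on clothing and footwear = €9.93

€9.93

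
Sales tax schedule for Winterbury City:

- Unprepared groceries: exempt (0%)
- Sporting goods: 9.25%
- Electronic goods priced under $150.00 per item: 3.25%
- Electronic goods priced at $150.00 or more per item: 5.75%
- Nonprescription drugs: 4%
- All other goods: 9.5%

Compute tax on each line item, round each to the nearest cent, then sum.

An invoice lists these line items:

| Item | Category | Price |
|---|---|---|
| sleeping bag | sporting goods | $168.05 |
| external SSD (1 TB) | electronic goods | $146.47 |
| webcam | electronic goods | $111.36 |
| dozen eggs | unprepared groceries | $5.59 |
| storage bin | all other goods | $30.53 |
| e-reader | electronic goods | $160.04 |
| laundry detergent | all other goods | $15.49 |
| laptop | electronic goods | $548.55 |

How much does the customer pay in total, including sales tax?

Sleeping bag $168.05: sporting goods → 9.25% → $15.54
External SSD (1 TB) $146.47: electronic goods, under $150.00 → 3.25% → $4.76
Webcam $111.36: electronic goods, under $150.00 → 3.25% → $3.62
Dozen eggs $5.59: unprepared groceries → 0% → $0.00
Storage bin $30.53: all other goods → 9.5% → $2.90
E-reader $160.04: electronic goods, $150.00 or more → 5.75% → $9.20
Laundry detergent $15.49: all other goods → 9.5% → $1.47
Laptop $548.55: electronic goods, $150.00 or more → 5.75% → $31.54
Subtotal = $1186.08; tax = $69.03; total due = $1255.11

$1255.11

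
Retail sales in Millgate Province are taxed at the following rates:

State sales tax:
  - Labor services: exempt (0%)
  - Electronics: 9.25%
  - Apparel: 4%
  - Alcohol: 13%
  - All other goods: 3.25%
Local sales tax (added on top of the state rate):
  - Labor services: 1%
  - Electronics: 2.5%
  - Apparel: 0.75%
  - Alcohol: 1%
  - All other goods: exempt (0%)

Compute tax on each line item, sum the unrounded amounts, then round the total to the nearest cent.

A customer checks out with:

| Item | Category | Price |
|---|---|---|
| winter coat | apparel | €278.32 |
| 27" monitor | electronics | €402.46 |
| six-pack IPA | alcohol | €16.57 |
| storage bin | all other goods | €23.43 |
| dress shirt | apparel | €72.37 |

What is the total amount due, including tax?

€860.18

Winter coat €278.32: apparel → 4% + 0.75% local = 4.75% → €13.2202
27" monitor €402.46: electronics → 9.25% + 2.5% local = 11.75% → €47.28905
Six-pack IPA €16.57: alcohol → 13% + 1% local = 14% → €2.3198
Storage bin €23.43: all other goods → 3.25% + 0% local = 3.25% → €0.761475
Dress shirt €72.37: apparel → 4% + 0.75% local = 4.75% → €3.437575
Subtotal = €793.15; unrounded tax = €67.0281 → €67.03; total due = €860.18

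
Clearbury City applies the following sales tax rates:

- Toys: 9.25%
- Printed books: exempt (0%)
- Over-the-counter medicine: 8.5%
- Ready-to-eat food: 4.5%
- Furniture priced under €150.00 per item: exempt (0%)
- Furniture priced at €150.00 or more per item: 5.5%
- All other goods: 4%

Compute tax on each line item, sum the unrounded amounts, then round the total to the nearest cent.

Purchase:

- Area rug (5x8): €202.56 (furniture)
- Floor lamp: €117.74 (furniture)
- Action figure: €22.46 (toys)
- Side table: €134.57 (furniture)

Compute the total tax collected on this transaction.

€13.22

Area rug (5x8) €202.56: furniture, €150.00 or more → 5.5% → €11.1408
Floor lamp €117.74: furniture, under €150.00 → 0% → €0.00
Action figure €22.46: toys → 9.25% → €2.07755
Side table €134.57: furniture, under €150.00 → 0% → €0.00
Unrounded tax sum = €13.21835 → €13.22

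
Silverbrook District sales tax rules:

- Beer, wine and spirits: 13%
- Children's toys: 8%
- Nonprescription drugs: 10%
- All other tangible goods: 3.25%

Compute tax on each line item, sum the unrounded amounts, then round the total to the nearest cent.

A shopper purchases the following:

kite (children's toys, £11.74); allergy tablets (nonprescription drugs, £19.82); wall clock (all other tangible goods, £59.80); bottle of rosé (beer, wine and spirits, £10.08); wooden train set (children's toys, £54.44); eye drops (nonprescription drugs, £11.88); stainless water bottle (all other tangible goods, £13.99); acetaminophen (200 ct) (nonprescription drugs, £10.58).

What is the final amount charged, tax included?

Kite £11.74: children's toys → 8% → £0.9392
Allergy tablets £19.82: nonprescription drugs → 10% → £1.982
Wall clock £59.80: all other tangible goods → 3.25% → £1.9435
Bottle of rosé £10.08: beer, wine and spirits → 13% → £1.3104
Wooden train set £54.44: children's toys → 8% → £4.3552
Eye drops £11.88: nonprescription drugs → 10% → £1.188
Stainless water bottle £13.99: all other tangible goods → 3.25% → £0.454675
Acetaminophen (200 ct) £10.58: nonprescription drugs → 10% → £1.058
Subtotal = £192.33; unrounded tax = £13.230975 → £13.23; total due = £205.56

£205.56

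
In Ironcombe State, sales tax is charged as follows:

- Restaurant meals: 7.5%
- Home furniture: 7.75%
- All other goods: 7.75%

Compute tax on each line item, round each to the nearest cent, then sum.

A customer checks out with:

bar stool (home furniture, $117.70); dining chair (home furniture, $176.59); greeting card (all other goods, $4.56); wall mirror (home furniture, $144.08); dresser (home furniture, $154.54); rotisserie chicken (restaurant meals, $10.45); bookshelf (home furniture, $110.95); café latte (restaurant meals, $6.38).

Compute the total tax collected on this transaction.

Bar stool $117.70: home furniture → 7.75% → $9.12
Dining chair $176.59: home furniture → 7.75% → $13.69
Greeting card $4.56: all other goods → 7.75% → $0.35
Wall mirror $144.08: home furniture → 7.75% → $11.17
Dresser $154.54: home furniture → 7.75% → $11.98
Rotisserie chicken $10.45: restaurant meals → 7.5% → $0.78
Bookshelf $110.95: home furniture → 7.75% → $8.60
Café latte $6.38: restaurant meals → 7.5% → $0.48
Total tax = $9.12 + $13.69 + $0.35 + $11.17 + $11.98 + $0.78 + $8.60 + $0.48 = $56.17

$56.17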